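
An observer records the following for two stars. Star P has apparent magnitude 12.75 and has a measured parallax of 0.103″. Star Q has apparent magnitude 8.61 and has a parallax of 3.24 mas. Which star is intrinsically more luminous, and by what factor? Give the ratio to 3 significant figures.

Star Q is more luminous, by a factor of 45800.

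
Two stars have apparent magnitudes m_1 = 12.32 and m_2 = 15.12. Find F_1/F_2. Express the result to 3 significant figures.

F_1/F_2 ≈ 13.2

Magnitude difference = -2.80
Flux ratio = 10^(−0.4 Δm) = 10^(−0.4 × -2.80) = 10^1.120 = 13.18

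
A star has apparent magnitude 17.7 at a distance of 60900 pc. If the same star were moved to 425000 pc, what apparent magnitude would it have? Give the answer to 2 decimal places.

m ≈ 21.92

Flux ∝ 1/d², so Δm = 5 log₁₀(d₂/d₁) = 5 log₁₀(425000/60900) = 4.219
m₂ = m₁ + Δm = 17.7 + (4.219) = 21.919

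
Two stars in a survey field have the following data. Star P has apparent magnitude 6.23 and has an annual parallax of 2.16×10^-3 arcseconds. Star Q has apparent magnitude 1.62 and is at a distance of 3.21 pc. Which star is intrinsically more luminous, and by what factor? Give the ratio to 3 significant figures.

Star P is more luminous, by a factor of 298.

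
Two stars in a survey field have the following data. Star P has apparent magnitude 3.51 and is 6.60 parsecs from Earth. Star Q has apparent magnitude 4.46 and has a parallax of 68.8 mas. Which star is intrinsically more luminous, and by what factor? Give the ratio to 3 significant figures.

Star Q is more luminous, by a factor of 2.02.

Star P: M = m − 5 log₁₀ d + 5 = 3.51 − 5·0.8195 + 5 = 4.412
Star Q: p = 68.8 mas = 0.0688″ → d = 1/p = 14.53 pc
Star Q: M = m − 5 log₁₀ d + 5 = 4.46 − 5·1.1624 + 5 = 3.648
ΔM = M_P − M_Q = 4.412 − (3.648) = 0.764; smaller M is more luminous → Star Q.
L ratio = 10^(0.4 |ΔM|) = 10^0.306 = 2.022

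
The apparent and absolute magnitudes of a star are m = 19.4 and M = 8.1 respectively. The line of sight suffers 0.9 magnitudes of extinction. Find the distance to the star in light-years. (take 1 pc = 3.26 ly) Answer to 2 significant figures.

d ≈ 3900 ly

m − M = 5 log₁₀(d/10 pc) + A  ⇒  19.4 − (8.1) − 0.9 = 5 log₁₀(d/10)
10.400 = 5 log₁₀(d/10)
log₁₀ d = (m − M − A)/5 + 1 = 3.0800
d = 10^3.0800 = 1202 pc
= 3919 ly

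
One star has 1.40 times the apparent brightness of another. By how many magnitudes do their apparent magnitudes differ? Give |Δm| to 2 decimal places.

Pogson: Δm = −2.5 log₁₀(ratio) = −2.5 log₁₀(1.40) = −2.5 × 0.1461 = -0.365

|Δm| ≈ 0.37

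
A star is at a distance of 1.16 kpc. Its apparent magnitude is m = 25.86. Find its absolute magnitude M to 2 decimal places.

M ≈ 15.54

d = 1.16 kpc = 1160 pc
5 log₁₀(d/10 pc) = 5 log₁₀(1160) − 5 = 10.322
M = m − 5 log₁₀(d/10) = 25.86 − 10.322 = 15.538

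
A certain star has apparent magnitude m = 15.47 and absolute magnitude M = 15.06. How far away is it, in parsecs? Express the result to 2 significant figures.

d ≈ 12 pc

μ = m − M = 0.410
m − M = 5 log₁₀ d − 5
log₁₀ d = (m − M)/5 + 1 = 1.0820
d = 10^1.0820 = 12.08 pc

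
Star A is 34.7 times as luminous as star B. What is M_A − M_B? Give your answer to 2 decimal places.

Pogson: ΔM = −2.5 log₁₀(ratio) = −2.5 log₁₀(34.7) = −2.5 × 1.5403 = -3.851
Star A is brighter, so it has the smaller magnitude: the difference is negative.

M_A − M_B ≈ -3.85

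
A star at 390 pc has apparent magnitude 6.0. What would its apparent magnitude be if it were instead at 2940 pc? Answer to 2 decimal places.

Flux ∝ 1/d², so Δm = 5 log₁₀(d₂/d₁) = 5 log₁₀(2940/390) = 4.386
m₂ = m₁ + Δm = 6.0 + (4.386) = 10.386

m ≈ 10.39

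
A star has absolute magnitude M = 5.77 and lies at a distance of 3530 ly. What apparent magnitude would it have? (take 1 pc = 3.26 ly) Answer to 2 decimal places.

d = 3530 ly / 3.26 = 1083 pc
m = M + 5 log₁₀ d − 5 = 5.77 + 5·3.0346 − 5 = 15.943

m ≈ 15.94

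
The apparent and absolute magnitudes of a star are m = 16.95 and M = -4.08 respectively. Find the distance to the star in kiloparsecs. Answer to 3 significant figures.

μ = m − M = 21.030
m − M = 5 log₁₀ d − 5
log₁₀ d = (m − M)/5 + 1 = 5.2060
d = 10^5.2060 = 160700 pc
= 160.7 kpc

d ≈ 161 kpc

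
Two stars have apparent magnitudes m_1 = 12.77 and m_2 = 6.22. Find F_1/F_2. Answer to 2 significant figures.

F_1/F_2 ≈ 2.4×10^-3

Δm = 12.77 − (6.22) = 6.55
Flux ratio = 10^(−0.4 Δm) = 10^(−0.4 × 6.55) = 10^-2.620 = 2.399×10^-3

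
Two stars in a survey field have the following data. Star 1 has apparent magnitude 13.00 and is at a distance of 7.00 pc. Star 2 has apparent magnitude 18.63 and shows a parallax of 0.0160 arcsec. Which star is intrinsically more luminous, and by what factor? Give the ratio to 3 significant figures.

Star 1 is more luminous, by a factor of 2.24.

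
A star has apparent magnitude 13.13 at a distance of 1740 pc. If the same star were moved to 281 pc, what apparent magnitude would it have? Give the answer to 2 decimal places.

m ≈ 9.17

Flux ∝ 1/d², so Δm = 5 log₁₀(d₂/d₁) = 5 log₁₀(281/1740) = -3.959
m₂ = m₁ + Δm = 13.13 + (-3.959) = 9.171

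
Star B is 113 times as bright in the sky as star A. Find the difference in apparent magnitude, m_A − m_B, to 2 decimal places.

m_A − m_B ≈ 5.13

Pogson: Δm = −2.5 log₁₀(ratio) = −2.5 log₁₀(113) = −2.5 × 2.0531 = -5.133
Star B is brighter so has the smaller magnitude: m_A − m_B is positive.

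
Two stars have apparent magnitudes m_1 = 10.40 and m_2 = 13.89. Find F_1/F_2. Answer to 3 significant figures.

F_1/F_2 ≈ 24.9

Magnitude difference = -3.49
Flux ratio = 10^(−0.4 Δm) = 10^(−0.4 × -3.49) = 10^1.396 = 24.89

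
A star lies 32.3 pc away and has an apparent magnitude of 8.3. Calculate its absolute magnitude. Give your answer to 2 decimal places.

M ≈ 5.75

5 log₁₀(d/10 pc) = 5 log₁₀(32.30) − 5 = 2.546
M = m − 5 log₁₀(d/10) = 8.3 − 2.546 = 5.754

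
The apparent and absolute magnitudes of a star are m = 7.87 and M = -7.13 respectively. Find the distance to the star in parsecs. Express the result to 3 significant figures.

d ≈ 10000 pc

Distance modulus: m − M = 7.87 − (-7.13) = 15.000
m − M = 5 log₁₀ d − 5
log₁₀ d = (m − M)/5 + 1 = 4.0000
d = 10^4.0000 = 10000 pc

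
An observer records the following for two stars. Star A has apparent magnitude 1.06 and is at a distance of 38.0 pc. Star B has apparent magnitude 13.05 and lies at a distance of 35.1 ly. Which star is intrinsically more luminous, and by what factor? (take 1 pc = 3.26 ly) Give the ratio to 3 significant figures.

Star A: M = m − 5 log₁₀ d + 5 = 1.06 − 5·1.5798 + 5 = -1.839
Star B: d = 35.1 ly / 3.26 = 10.77 pc
Star B: M = m − 5 log₁₀ d + 5 = 13.05 − 5·1.0321 + 5 = 12.890
ΔM = M_A − M_B = -1.839 − (12.890) = -14.728; smaller M is more luminous → Star A.
L ratio = 10^(0.4 |ΔM|) = 10^5.891 = 778700

Star A is more luminous, by a factor of 779000.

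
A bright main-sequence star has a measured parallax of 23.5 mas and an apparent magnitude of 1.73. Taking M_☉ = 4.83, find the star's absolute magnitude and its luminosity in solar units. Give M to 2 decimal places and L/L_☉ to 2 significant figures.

M ≈ -1.41; L/L_☉ ≈ 310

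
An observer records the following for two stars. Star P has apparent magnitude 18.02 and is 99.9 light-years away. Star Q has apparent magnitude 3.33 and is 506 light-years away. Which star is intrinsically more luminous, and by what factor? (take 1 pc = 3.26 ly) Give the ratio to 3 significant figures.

Star Q is more luminous, by a factor of 1.93×10^7.

Star P: d = 99.9 ly / 3.26 = 30.64 pc
Star P: M = m − 5 log₁₀ d + 5 = 18.02 − 5·1.4863 + 5 = 15.588
Star Q: d = 506 ly / 3.26 = 155.2 pc
Star Q: M = m − 5 log₁₀ d + 5 = 3.33 − 5·2.1909 + 5 = -2.625
ΔM = M_P − M_Q = 15.588 − (-2.625) = 18.213; smaller M is more luminous → Star Q.
L ratio = 10^(0.4 |ΔM|) = 10^7.285 = 1.928×10^7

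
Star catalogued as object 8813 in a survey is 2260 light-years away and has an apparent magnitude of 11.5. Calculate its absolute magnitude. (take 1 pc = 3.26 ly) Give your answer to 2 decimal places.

M ≈ 2.30

d = 2260 ly / 3.26 = 693.3 pc
5 log₁₀(d/10 pc) = 5 log₁₀(693.3) − 5 = 9.204
M = m − 5 log₁₀(d/10) = 11.5 − 9.204 = 2.296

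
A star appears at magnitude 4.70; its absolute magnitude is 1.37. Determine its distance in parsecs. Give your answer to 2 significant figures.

μ = m − M = 3.330
m − M = 5 log₁₀ d − 5
log₁₀ d = (m − M)/5 + 1 = 1.6660
d = 10^1.6660 = 46.34 pc

d ≈ 46 pc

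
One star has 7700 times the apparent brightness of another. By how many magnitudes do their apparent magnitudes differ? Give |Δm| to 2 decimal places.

|Δm| ≈ 9.72

Pogson: Δm = −2.5 log₁₀(ratio) = −2.5 log₁₀(7700) = −2.5 × 3.8865 = -9.716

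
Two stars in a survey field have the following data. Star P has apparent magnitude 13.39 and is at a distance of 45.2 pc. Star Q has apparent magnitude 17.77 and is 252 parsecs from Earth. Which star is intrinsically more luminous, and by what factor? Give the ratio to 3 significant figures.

Star P is more luminous, by a factor of 1.82.

Star P: M = m − 5 log₁₀ d + 5 = 13.39 − 5·1.6551 + 5 = 10.114
Star Q: M = m − 5 log₁₀ d + 5 = 17.77 − 5·2.4014 + 5 = 10.763
ΔM = M_P − M_Q = 10.114 − (10.763) = -0.649; smaller M is more luminous → Star P.
L ratio = 10^(0.4 |ΔM|) = 10^0.259 = 1.818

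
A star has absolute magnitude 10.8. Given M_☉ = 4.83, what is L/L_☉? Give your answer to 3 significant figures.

L/L_☉ ≈ 4.09×10^-3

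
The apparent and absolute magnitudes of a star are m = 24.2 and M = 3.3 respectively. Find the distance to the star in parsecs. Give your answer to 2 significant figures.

d ≈ 150000 pc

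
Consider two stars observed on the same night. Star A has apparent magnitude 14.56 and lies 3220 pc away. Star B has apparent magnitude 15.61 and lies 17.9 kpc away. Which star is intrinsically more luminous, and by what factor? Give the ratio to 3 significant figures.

Star A: M = m − 5 log₁₀ d + 5 = 14.56 − 5·3.5079 + 5 = 2.021
Star B: d = 17.9 kpc = 17900 pc
Star B: M = m − 5 log₁₀ d + 5 = 15.61 − 5·4.2529 + 5 = -0.654
ΔM = M_A − M_B = 2.021 − (-0.654) = 2.675; smaller M is more luminous → Star B.
L ratio = 10^(0.4 |ΔM|) = 10^1.070 = 11.75

Star B is more luminous, by a factor of 11.7.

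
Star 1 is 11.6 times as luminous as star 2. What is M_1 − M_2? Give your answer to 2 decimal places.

M_1 − M_2 ≈ -2.66

Pogson: ΔM = −2.5 log₁₀(ratio) = −2.5 log₁₀(11.6) = −2.5 × 1.0645 = -2.661
Star 1 is brighter, so it has the smaller magnitude: the difference is negative.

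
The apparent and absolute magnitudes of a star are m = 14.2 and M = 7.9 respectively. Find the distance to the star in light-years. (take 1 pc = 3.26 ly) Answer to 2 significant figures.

d ≈ 590 ly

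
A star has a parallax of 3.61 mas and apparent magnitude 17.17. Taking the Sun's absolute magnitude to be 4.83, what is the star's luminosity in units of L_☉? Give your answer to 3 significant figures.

d = 1/p = 1000/3.61 mas = 277.0 pc
M = m − 5 log₁₀ d + 5 = 17.17 − 5·2.4425 + 5 = 9.958
M − M_☉ = 9.958 − 4.83 = 5.128
L/L_☉ = 10^(−0.4 × 5.128) = 8.892×10^-3

L/L_☉ ≈ 8.89×10^-3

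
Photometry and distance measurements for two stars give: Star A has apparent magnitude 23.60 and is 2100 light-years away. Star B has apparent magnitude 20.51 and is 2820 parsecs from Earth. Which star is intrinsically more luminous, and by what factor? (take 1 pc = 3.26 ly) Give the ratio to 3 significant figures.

Star A: d = 2100 ly / 3.26 = 644.2 pc
Star A: M = m − 5 log₁₀ d + 5 = 23.60 − 5·2.8090 + 5 = 14.555
Star B: M = m − 5 log₁₀ d + 5 = 20.51 − 5·3.4502 + 5 = 8.259
ΔM = M_A − M_B = 14.555 − (8.259) = 6.296; smaller M is more luminous → Star B.
L ratio = 10^(0.4 |ΔM|) = 10^2.518 = 330.0

Star B is more luminous, by a factor of 330.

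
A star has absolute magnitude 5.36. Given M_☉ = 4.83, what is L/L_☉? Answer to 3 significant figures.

M − M_☉ = 5.36 − 4.83 = 0.530
L/L_☉ = 10^(−0.4 (M − M_☉)) = 10^-0.212 = 0.6138

L/L_☉ ≈ 0.614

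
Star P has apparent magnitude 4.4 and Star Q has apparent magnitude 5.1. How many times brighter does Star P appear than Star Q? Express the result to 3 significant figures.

Magnitude difference = -0.7
Flux ratio = 10^(−0.4 Δm) = 10^(−0.4 × -0.7) = 10^0.280 = 1.905

1.91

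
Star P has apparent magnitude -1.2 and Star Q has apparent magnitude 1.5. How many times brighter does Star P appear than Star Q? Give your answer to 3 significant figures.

12.0

Magnitude difference = -2.7
Flux ratio = 10^(−0.4 Δm) = 10^(−0.4 × -2.7) = 10^1.080 = 12.02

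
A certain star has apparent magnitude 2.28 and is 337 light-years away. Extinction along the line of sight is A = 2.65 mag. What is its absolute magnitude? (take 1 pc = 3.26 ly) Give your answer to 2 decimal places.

M ≈ -5.44

d = 337 ly / 3.26 = 103.4 pc
5 log₁₀(d/10 pc) = 5 log₁₀(103.4) − 5 = 5.072
M = m − 5 log₁₀(d/10) − A = 2.28 − 5.072 − 2.65 = -5.442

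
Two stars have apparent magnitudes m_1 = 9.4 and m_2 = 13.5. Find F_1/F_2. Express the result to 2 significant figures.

F_1/F_2 ≈ 44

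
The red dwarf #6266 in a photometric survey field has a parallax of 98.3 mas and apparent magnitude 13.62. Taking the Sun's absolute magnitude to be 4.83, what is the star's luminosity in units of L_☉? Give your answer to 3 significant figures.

L/L_☉ ≈ 3.15×10^-4

d = 1/p = 1000/98.3 mas = 10.17 pc
M = m − 5 log₁₀ d + 5 = 13.62 − 5·1.0074 + 5 = 13.583
M − M_☉ = 13.583 − 4.83 = 8.753
L/L_☉ = 10^(−0.4 × 8.753) = 3.154×10^-4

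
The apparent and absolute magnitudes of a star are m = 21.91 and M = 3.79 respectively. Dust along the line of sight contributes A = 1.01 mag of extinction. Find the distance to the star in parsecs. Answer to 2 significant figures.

m − M = 5 log₁₀(d/10 pc) + A  ⇒  21.91 − (3.79) − 1.01 = 5 log₁₀(d/10)
17.110 = 5 log₁₀(d/10)
log₁₀ d = (m − M − A)/5 + 1 = 4.4220
d = 10^4.4220 = 26420 pc

d ≈ 26000 pc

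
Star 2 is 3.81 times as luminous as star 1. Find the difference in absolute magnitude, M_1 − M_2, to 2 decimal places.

M_1 − M_2 ≈ 1.45

Pogson: ΔM = −2.5 log₁₀(ratio) = −2.5 log₁₀(3.81) = −2.5 × 0.5809 = -1.452
Star 2 is brighter so has the smaller magnitude: M_1 − M_2 is positive.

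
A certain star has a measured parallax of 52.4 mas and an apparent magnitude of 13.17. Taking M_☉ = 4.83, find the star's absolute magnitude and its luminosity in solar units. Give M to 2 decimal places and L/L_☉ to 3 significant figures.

d = 1/p = 1000/52.4 mas = 19.08 pc
M = m − 5 log₁₀ d + 5 = 13.17 − 5·1.2807 + 5 = 11.767
M − M_☉ = 11.767 − 4.83 = 6.937
L/L_☉ = 10^(−0.4 × 6.937) = 1.680×10^-3

M ≈ 11.77; L/L_☉ ≈ 1.68×10^-3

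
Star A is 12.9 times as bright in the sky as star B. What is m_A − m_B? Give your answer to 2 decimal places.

m_A − m_B ≈ -2.78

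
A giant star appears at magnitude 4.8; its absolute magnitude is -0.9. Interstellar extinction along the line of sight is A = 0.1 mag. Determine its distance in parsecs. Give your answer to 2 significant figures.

d ≈ 130 pc

m − M = 5 log₁₀(d/10 pc) + A  ⇒  4.8 − (-0.9) − 0.1 = 5 log₁₀(d/10)
5.600 = 5 log₁₀(d/10)
log₁₀ d = (m − M − A)/5 + 1 = 2.1200
d = 10^2.1200 = 131.8 pc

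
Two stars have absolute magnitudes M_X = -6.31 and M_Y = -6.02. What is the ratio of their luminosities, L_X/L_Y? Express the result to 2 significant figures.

L_X/L_Y ≈ 1.3

ΔM = M_X − M_Y = -0.29
L_X/L_Y = 10^(−0.4 ΔM) = 10^0.116 = 1.306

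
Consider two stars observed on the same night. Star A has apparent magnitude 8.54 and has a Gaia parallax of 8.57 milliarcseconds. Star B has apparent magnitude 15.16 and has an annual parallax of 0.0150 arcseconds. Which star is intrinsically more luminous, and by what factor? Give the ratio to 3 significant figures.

Star A is more luminous, by a factor of 1360.

Star A: p = 8.57 mas = 8.57×10^-3″ → d = 1/p = 116.7 pc
Star A: M = m − 5 log₁₀ d + 5 = 8.54 − 5·2.0670 + 5 = 3.205
Star B: d = 1/p = 1/0.0150″ = 66.67 pc
Star B: M = m − 5 log₁₀ d + 5 = 15.16 − 5·1.8239 + 5 = 11.040
ΔM = M_A − M_B = 3.205 − (11.040) = -7.836; smaller M is more luminous → Star A.
L ratio = 10^(0.4 |ΔM|) = 10^3.134 = 1362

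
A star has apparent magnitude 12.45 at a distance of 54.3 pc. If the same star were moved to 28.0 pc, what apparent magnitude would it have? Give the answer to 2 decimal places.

m ≈ 11.01

Flux ∝ 1/d², so Δm = 5 log₁₀(d₂/d₁) = 5 log₁₀(28.0/54.3) = -1.438
m₂ = m₁ + Δm = 12.45 + (-1.438) = 11.012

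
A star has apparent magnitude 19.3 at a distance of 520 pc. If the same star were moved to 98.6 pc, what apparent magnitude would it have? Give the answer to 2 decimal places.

Flux ∝ 1/d², so Δm = 5 log₁₀(d₂/d₁) = 5 log₁₀(98.6/520) = -3.611
m₂ = m₁ + Δm = 19.3 + (-3.611) = 15.689

m ≈ 15.69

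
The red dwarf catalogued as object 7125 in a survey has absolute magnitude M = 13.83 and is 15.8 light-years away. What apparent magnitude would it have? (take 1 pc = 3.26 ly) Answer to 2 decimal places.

d = 15.8 ly / 3.26 = 4.847 pc
m = M + 5 log₁₀ d − 5 = 13.83 + 5·0.6854 − 5 = 12.257

m ≈ 12.26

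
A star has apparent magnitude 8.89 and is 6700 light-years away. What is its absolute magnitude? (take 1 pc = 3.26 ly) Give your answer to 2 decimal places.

M ≈ -2.67

d = 6700 ly / 3.26 = 2055 pc
5 log₁₀(d/10 pc) = 5 log₁₀(2055) − 5 = 11.564
M = m − 5 log₁₀(d/10) = 8.89 − 11.564 = -2.674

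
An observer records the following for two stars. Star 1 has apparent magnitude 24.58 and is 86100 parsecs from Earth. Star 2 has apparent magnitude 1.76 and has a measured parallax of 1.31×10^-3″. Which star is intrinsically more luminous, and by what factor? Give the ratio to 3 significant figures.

Star 1: M = m − 5 log₁₀ d + 5 = 24.58 − 5·4.9350 + 5 = 4.905
Star 2: d = 1/p = 1/1.31×10^-3″ = 763.4 pc
Star 2: M = m − 5 log₁₀ d + 5 = 1.76 − 5·2.8827 + 5 = -7.654
ΔM = M_1 − M_2 = 4.905 − (-7.654) = 12.559; smaller M is more luminous → Star 2.
L ratio = 10^(0.4 |ΔM|) = 10^5.023 = 105500

Star 2 is more luminous, by a factor of 106000.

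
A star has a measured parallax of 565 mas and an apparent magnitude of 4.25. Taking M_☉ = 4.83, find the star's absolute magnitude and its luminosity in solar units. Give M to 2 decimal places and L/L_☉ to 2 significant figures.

d = 1/p = 1000/565 mas = 1.770 pc
M = m − 5 log₁₀ d + 5 = 4.25 − 5·0.2480 + 5 = 8.010
M − M_☉ = 8.010 − 4.83 = 3.180
L/L_☉ = 10^(−0.4 × 3.180) = 0.05344

M ≈ 8.01; L/L_☉ ≈ 0.053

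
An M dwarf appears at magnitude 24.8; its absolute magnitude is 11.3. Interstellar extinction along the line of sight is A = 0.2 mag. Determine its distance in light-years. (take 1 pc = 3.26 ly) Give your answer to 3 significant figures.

m − M = 5 log₁₀(d/10 pc) + A  ⇒  24.8 − (11.3) − 0.2 = 5 log₁₀(d/10)
13.300 = 5 log₁₀(d/10)
log₁₀ d = (m − M − A)/5 + 1 = 3.6600
d = 10^3.6600 = 4571 pc
= 14900 ly

d ≈ 14900 ly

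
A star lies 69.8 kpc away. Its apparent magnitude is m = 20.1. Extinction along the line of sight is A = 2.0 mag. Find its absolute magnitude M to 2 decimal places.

M ≈ -1.12

d = 69.8 kpc = 69800 pc
5 log₁₀(d/10 pc) = 5 log₁₀(69800) − 5 = 19.219
M = m − 5 log₁₀(d/10) − A = 20.1 − 19.219 − 2.0 = -1.119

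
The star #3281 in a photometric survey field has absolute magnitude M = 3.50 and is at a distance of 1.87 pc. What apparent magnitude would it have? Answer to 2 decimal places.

m ≈ -0.14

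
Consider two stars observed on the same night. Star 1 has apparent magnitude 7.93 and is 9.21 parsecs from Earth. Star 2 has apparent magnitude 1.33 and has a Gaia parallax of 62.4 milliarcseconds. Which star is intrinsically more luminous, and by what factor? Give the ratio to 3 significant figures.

Star 1: M = m − 5 log₁₀ d + 5 = 7.93 − 5·0.9643 + 5 = 8.109
Star 2: p = 62.4 mas = 0.0624″ → d = 1/p = 16.03 pc
Star 2: M = m − 5 log₁₀ d + 5 = 1.33 − 5·1.2048 + 5 = 0.306
ΔM = M_1 − M_2 = 8.109 − (0.306) = 7.803; smaller M is more luminous → Star 2.
L ratio = 10^(0.4 |ΔM|) = 10^3.121 = 1322

Star 2 is more luminous, by a factor of 1320.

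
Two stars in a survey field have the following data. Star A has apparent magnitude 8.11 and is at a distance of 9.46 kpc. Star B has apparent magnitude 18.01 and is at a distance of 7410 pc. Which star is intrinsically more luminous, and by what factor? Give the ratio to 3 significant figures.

Star A: d = 9.46 kpc = 9460 pc
Star A: M = m − 5 log₁₀ d + 5 = 8.11 − 5·3.9759 + 5 = -6.769
Star B: M = m − 5 log₁₀ d + 5 = 18.01 − 5·3.8698 + 5 = 3.661
ΔM = M_A − M_B = -6.769 − (3.661) = -10.430; smaller M is more luminous → Star A.
L ratio = 10^(0.4 |ΔM|) = 10^4.172 = 14860

Star A is more luminous, by a factor of 14900.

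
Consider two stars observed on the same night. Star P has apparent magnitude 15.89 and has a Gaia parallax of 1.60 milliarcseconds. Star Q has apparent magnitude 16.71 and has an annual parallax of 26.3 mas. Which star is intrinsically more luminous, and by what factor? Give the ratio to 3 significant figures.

Star P is more luminous, by a factor of 575.

Star P: p = 1.60 mas = 1.60×10^-3″ → d = 1/p = 625.0 pc
Star P: M = m − 5 log₁₀ d + 5 = 15.89 − 5·2.7959 + 5 = 6.911
Star Q: p = 26.3 mas = 0.0263″ → d = 1/p = 38.02 pc
Star Q: M = m − 5 log₁₀ d + 5 = 16.71 − 5·1.5800 + 5 = 13.810
ΔM = M_P − M_Q = 6.911 − (13.810) = -6.899; smaller M is more luminous → Star P.
L ratio = 10^(0.4 |ΔM|) = 10^2.760 = 575.0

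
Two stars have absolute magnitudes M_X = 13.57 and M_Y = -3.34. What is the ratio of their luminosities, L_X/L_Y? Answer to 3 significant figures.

L_X/L_Y ≈ 1.72×10^-7

ΔM = M_X − M_Y = 16.91
L_X/L_Y = 10^(−0.4 ΔM) = 10^-6.764 = 1.722×10^-7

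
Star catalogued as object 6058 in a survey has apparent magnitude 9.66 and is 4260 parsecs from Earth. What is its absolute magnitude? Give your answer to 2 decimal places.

5 log₁₀(d/10 pc) = 5 log₁₀(4260) − 5 = 13.147
M = m − 5 log₁₀(d/10) = 9.66 − 13.147 = -3.487

M ≈ -3.49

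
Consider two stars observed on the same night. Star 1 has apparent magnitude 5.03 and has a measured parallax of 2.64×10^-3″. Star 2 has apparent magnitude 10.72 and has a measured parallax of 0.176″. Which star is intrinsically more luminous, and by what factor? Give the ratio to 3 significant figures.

Star 1 is more luminous, by a factor of 839000.

Star 1: d = 1/p = 1/2.64×10^-3″ = 378.8 pc
Star 1: M = m − 5 log₁₀ d + 5 = 5.03 − 5·2.5784 + 5 = -2.862
Star 2: d = 1/p = 1/0.176″ = 5.682 pc
Star 2: M = m − 5 log₁₀ d + 5 = 10.72 − 5·0.7545 + 5 = 11.948
ΔM = M_1 − M_2 = -2.862 − (11.948) = -14.810; smaller M is more luminous → Star 1.
L ratio = 10^(0.4 |ΔM|) = 10^5.924 = 839100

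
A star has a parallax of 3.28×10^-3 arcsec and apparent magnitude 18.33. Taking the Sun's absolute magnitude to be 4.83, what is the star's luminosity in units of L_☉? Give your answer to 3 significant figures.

d = 1/p = 1/3.28×10^-3″ = 304.9 pc
M = m − 5 log₁₀ d + 5 = 18.33 − 5·2.4841 + 5 = 10.909
M − M_☉ = 10.909 − 4.83 = 6.079
L/L_☉ = 10^(−0.4 × 6.079) = 3.700×10^-3

L/L_☉ ≈ 3.70×10^-3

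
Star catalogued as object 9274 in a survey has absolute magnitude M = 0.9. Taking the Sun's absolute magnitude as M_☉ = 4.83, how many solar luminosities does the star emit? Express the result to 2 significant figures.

L/L_☉ ≈ 37

M − M_☉ = 0.9 − 4.83 = -3.930
L/L_☉ = 10^(−0.4 (M − M_☉)) = 10^1.572 = 37.33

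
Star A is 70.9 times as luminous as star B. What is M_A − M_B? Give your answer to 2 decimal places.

M_A − M_B ≈ -4.63

Pogson: ΔM = −2.5 log₁₀(ratio) = −2.5 log₁₀(70.9) = −2.5 × 1.8506 = -4.627
Star A is brighter, so it has the smaller magnitude: the difference is negative.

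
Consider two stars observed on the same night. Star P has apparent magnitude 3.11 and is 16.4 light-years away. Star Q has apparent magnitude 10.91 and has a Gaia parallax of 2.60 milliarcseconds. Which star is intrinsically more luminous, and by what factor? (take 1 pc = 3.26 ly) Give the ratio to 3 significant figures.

Star P: d = 16.4 ly / 3.26 = 5.031 pc
Star P: M = m − 5 log₁₀ d + 5 = 3.11 − 5·0.7016 + 5 = 4.602
Star Q: p = 2.60 mas = 2.60×10^-3″ → d = 1/p = 384.6 pc
Star Q: M = m − 5 log₁₀ d + 5 = 10.91 − 5·2.5850 + 5 = 2.985
ΔM = M_P − M_Q = 4.602 − (2.985) = 1.617; smaller M is more luminous → Star Q.
L ratio = 10^(0.4 |ΔM|) = 10^0.647 = 4.434

Star Q is more luminous, by a factor of 4.43.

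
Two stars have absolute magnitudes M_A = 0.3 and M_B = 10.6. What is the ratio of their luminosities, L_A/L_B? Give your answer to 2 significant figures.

ΔM = M_A − M_B = -10.3
L_A/L_B = 10^(−0.4 ΔM) = 10^4.120 = 13180

L_A/L_B ≈ 13000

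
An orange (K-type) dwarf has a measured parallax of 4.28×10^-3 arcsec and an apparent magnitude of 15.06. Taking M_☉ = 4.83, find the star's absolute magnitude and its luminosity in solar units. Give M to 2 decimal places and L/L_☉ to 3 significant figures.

M ≈ 8.22; L/L_☉ ≈ 0.0442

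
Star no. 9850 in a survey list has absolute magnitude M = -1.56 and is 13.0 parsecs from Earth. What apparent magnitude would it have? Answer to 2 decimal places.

m ≈ -0.99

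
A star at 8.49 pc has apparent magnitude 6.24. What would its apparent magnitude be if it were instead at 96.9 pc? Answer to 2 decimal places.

Flux ∝ 1/d², so Δm = 5 log₁₀(d₂/d₁) = 5 log₁₀(96.9/8.49) = 5.287
m₂ = m₁ + Δm = 6.24 + (5.287) = 11.527

m ≈ 11.53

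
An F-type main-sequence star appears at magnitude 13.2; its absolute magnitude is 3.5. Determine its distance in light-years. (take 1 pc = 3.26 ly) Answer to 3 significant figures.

d ≈ 2840 ly

μ = m − M = 9.700
m − M = 5 log₁₀ d − 5
log₁₀ d = (m − M)/5 + 1 = 2.9400
d = 10^2.9400 = 871.0 pc
= 2839 ly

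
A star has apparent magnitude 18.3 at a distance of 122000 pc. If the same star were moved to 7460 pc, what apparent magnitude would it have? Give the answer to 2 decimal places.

Flux ∝ 1/d², so Δm = 5 log₁₀(d₂/d₁) = 5 log₁₀(7460/122000) = -6.068
m₂ = m₁ + Δm = 18.3 + (-6.068) = 12.232

m ≈ 12.23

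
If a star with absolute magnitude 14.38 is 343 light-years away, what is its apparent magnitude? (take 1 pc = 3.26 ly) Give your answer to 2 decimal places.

d = 343 ly / 3.26 = 105.2 pc
m = M + 5 log₁₀ d − 5 = 14.38 + 5·2.0221 − 5 = 19.490

m ≈ 19.49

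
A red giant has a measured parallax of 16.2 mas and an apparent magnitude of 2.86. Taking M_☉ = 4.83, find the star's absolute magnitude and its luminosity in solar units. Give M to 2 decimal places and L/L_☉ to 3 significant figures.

M ≈ -1.09; L/L_☉ ≈ 234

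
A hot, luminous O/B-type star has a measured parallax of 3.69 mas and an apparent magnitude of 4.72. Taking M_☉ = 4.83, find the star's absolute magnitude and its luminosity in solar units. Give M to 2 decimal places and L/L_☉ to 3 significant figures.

d = 1/p = 1000/3.69 mas = 271.0 pc
M = m − 5 log₁₀ d + 5 = 4.72 − 5·2.4330 + 5 = -2.445
M − M_☉ = -2.445 − 4.83 = -7.275
L/L_☉ = 10^(−0.4 × -7.275) = 812.7

M ≈ -2.44; L/L_☉ ≈ 813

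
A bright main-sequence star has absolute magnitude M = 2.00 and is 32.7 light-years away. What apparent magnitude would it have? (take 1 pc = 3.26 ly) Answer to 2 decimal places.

d = 32.7 ly / 3.26 = 10.03 pc
m = M + 5 log₁₀ d − 5 = 2.00 + 5·1.0013 − 5 = 2.007

m ≈ 2.01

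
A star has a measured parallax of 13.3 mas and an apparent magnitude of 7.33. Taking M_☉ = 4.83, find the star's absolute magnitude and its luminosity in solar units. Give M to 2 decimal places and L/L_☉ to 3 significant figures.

M ≈ 2.95; L/L_☉ ≈ 5.65

d = 1/p = 1000/13.3 mas = 75.19 pc
M = m − 5 log₁₀ d + 5 = 7.33 − 5·1.8761 + 5 = 2.949
M − M_☉ = 2.949 − 4.83 = -1.881
L/L_☉ = 10^(−0.4 × -1.881) = 5.653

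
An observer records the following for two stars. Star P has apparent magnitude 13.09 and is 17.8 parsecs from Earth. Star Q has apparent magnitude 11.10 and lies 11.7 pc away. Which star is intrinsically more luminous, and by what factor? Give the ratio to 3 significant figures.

Star Q is more luminous, by a factor of 2.70.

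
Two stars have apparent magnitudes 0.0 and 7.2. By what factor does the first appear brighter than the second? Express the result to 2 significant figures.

760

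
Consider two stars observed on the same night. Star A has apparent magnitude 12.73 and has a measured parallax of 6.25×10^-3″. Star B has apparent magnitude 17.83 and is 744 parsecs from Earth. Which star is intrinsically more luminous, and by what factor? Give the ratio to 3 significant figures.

Star A: d = 1/p = 1/6.25×10^-3″ = 160.0 pc
Star A: M = m − 5 log₁₀ d + 5 = 12.73 − 5·2.2041 + 5 = 6.709
Star B: M = m − 5 log₁₀ d + 5 = 17.83 − 5·2.8716 + 5 = 8.472
ΔM = M_A − M_B = 6.709 − (8.472) = -1.763; smaller M is more luminous → Star A.
L ratio = 10^(0.4 |ΔM|) = 10^0.705 = 5.071

Star A is more luminous, by a factor of 5.07.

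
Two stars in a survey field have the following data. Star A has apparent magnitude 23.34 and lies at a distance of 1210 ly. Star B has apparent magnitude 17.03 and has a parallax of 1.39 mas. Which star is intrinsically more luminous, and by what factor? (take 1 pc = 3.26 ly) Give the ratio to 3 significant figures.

Star B is more luminous, by a factor of 1260.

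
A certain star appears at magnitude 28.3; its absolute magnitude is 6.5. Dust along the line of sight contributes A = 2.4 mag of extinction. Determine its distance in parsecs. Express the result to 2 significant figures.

m − M = 5 log₁₀(d/10 pc) + A  ⇒  28.3 − (6.5) − 2.4 = 5 log₁₀(d/10)
19.400 = 5 log₁₀(d/10)
log₁₀ d = (m − M − A)/5 + 1 = 4.8800
d = 10^4.8800 = 75860 pc

d ≈ 76000 pc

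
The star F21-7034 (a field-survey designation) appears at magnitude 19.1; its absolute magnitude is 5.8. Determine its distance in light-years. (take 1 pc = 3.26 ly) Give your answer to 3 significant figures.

d ≈ 14900 ly

Distance modulus: m − M = 19.1 − (5.8) = 13.300
m − M = 5 log₁₀ d − 5
log₁₀ d = (m − M)/5 + 1 = 3.6600
d = 10^3.6600 = 4571 pc
= 14900 ly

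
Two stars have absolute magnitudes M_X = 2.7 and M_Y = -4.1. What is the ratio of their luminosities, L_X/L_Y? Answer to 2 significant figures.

L_X/L_Y ≈ 1.9×10^-3

ΔM = M_X − M_Y = 6.8
L_X/L_Y = 10^(−0.4 ΔM) = 10^-2.720 = 1.905×10^-3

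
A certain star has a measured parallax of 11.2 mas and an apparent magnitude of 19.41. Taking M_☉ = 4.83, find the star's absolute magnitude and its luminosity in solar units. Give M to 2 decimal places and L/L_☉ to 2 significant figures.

d = 1/p = 1000/11.2 mas = 89.29 pc
M = m − 5 log₁₀ d + 5 = 19.41 − 5·1.9508 + 5 = 14.656
M − M_☉ = 14.656 − 4.83 = 9.826
L/L_☉ = 10^(−0.4 × 9.826) = 1.174×10^-4

M ≈ 14.66; L/L_☉ ≈ 1.2×10^-4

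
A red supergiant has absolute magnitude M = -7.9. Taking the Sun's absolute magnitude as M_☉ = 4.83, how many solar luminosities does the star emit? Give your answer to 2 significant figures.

L/L_☉ ≈ 120000

M − M_☉ = -7.9 − 4.83 = -12.730
L/L_☉ = 10^(−0.4 (M − M_☉)) = 10^5.092 = 123600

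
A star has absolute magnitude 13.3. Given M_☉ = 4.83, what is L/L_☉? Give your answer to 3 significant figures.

M − M_☉ = 13.3 − 4.83 = 8.470
L/L_☉ = 10^(−0.4 (M − M_☉)) = 10^-3.388 = 4.093×10^-4

L/L_☉ ≈ 4.09×10^-4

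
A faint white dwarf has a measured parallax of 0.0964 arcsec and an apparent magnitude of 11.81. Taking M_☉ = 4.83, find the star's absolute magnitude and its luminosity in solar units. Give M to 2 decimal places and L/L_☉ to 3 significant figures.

M ≈ 11.73; L/L_☉ ≈ 1.74×10^-3

d = 1/p = 1/0.0964″ = 10.37 pc
M = m − 5 log₁₀ d + 5 = 11.81 − 5·1.0159 + 5 = 11.730
M − M_☉ = 11.730 − 4.83 = 6.900
L/L_☉ = 10^(−0.4 × 6.900) = 1.737×10^-3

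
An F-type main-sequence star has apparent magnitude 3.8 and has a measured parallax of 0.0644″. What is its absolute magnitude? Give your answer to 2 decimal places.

M ≈ 2.84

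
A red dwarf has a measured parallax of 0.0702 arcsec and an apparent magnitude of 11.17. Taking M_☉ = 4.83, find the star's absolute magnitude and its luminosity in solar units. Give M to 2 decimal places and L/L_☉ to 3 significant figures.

M ≈ 10.40; L/L_☉ ≈ 5.91×10^-3

d = 1/p = 1/0.0702″ = 14.25 pc
M = m − 5 log₁₀ d + 5 = 11.17 − 5·1.1537 + 5 = 10.402
M − M_☉ = 10.402 − 4.83 = 5.572
L/L_☉ = 10^(−0.4 × 5.572) = 5.906×10^-3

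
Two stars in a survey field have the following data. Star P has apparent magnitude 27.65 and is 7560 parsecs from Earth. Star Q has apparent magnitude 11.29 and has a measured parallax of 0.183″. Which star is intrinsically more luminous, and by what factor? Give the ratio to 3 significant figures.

Star Q is more luminous, by a factor of 1.83.

Star P: M = m − 5 log₁₀ d + 5 = 27.65 − 5·3.8785 + 5 = 13.257
Star Q: d = 1/p = 1/0.183″ = 5.464 pc
Star Q: M = m − 5 log₁₀ d + 5 = 11.29 − 5·0.7375 + 5 = 12.602
ΔM = M_P − M_Q = 13.257 − (12.602) = 0.655; smaller M is more luminous → Star Q.
L ratio = 10^(0.4 |ΔM|) = 10^0.262 = 1.828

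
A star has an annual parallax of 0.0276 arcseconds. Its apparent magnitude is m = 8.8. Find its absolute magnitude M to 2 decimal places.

d = 1/p = 1/0.0276″ = 36.23 pc
5 log₁₀(d/10 pc) = 5 log₁₀(36.23) − 5 = 2.795
M = m − 5 log₁₀(d/10) = 8.8 − 2.795 = 6.005

M ≈ 6.00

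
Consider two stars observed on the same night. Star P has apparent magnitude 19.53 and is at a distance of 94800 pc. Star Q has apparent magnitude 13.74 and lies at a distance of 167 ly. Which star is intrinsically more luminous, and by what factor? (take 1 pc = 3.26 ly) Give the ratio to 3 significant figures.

Star P is more luminous, by a factor of 16500.

Star P: M = m − 5 log₁₀ d + 5 = 19.53 − 5·4.9768 + 5 = -0.354
Star Q: d = 167 ly / 3.26 = 51.23 pc
Star Q: M = m − 5 log₁₀ d + 5 = 13.74 − 5·1.7095 + 5 = 10.193
ΔM = M_P − M_Q = -0.354 − (10.193) = -10.547; smaller M is more luminous → Star P.
L ratio = 10^(0.4 |ΔM|) = 10^4.219 = 16540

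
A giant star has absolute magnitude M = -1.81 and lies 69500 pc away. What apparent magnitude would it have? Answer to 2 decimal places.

m ≈ 17.40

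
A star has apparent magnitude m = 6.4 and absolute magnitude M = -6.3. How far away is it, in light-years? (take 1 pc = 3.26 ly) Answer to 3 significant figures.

d ≈ 11300 ly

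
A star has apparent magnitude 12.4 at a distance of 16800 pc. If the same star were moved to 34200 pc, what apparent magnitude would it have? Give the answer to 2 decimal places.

m ≈ 13.94

Flux ∝ 1/d², so Δm = 5 log₁₀(d₂/d₁) = 5 log₁₀(34200/16800) = 1.544
m₂ = m₁ + Δm = 12.4 + (1.544) = 13.944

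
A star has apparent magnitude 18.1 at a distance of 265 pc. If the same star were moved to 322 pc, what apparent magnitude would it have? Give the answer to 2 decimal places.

m ≈ 18.52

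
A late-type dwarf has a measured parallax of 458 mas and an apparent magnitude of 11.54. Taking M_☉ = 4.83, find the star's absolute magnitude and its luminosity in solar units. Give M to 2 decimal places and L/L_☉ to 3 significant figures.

M ≈ 14.84; L/L_☉ ≈ 9.87×10^-5

d = 1/p = 1000/458 mas = 2.183 pc
M = m − 5 log₁₀ d + 5 = 11.54 − 5·0.3391 + 5 = 14.844
M − M_☉ = 14.844 − 4.83 = 10.014
L/L_☉ = 10^(−0.4 × 10.014) = 9.869×10^-5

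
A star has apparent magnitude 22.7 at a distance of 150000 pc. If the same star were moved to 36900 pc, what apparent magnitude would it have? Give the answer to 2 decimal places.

m ≈ 19.65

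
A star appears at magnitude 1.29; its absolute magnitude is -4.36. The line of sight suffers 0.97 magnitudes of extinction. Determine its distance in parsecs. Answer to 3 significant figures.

m − M = 5 log₁₀(d/10 pc) + A  ⇒  1.29 − (-4.36) − 0.97 = 5 log₁₀(d/10)
4.680 = 5 log₁₀(d/10)
log₁₀ d = (m − M − A)/5 + 1 = 1.9360
d = 10^1.9360 = 86.30 pc

d ≈ 86.3 pc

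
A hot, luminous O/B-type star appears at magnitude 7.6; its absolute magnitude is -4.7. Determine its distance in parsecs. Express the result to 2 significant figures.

d ≈ 2900 pc

Distance modulus: m − M = 7.6 − (-4.7) = 12.300
m − M = 5 log₁₀ d − 5
log₁₀ d = (m − M)/5 + 1 = 3.4600
d = 10^3.4600 = 2884 pc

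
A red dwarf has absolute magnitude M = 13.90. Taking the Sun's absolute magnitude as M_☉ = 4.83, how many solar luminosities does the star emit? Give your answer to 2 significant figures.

L/L_☉ ≈ 2.4×10^-4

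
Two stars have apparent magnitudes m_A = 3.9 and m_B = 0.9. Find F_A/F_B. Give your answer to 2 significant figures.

F_A/F_B ≈ 0.063

Magnitude difference = 3.0
Flux ratio = 10^(−0.4 Δm) = 10^(−0.4 × 3.0) = 10^-1.200 = 0.06310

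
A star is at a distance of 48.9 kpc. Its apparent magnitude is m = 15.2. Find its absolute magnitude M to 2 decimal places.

M ≈ -3.25

d = 48.9 kpc = 48900 pc
5 log₁₀(d/10 pc) = 5 log₁₀(48900) − 5 = 18.447
M = m − 5 log₁₀(d/10) = 15.2 − 18.447 = -3.247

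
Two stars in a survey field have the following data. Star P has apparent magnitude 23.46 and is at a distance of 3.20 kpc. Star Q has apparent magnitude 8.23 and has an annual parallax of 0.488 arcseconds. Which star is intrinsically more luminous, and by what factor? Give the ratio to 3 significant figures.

Star P is more luminous, by a factor of 1.97.

Star P: d = 3.20 kpc = 3200 pc
Star P: M = m − 5 log₁₀ d + 5 = 23.46 − 5·3.5051 + 5 = 10.934
Star Q: d = 1/p = 1/0.488″ = 2.049 pc
Star Q: M = m − 5 log₁₀ d + 5 = 8.23 − 5·0.3116 + 5 = 11.672
ΔM = M_P − M_Q = 10.934 − (11.672) = -0.738; smaller M is more luminous → Star P.
L ratio = 10^(0.4 |ΔM|) = 10^0.295 = 1.973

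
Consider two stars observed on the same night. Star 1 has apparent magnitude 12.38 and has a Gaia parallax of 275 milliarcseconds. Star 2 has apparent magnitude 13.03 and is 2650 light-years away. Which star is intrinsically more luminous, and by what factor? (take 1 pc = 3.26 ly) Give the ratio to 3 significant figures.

Star 1: p = 275 mas = 0.275″ → d = 1/p = 3.636 pc
Star 1: M = m − 5 log₁₀ d + 5 = 12.38 − 5·0.5607 + 5 = 14.577
Star 2: d = 2650 ly / 3.26 = 812.9 pc
Star 2: M = m − 5 log₁₀ d + 5 = 13.03 − 5·2.9100 + 5 = 3.480
ΔM = M_1 − M_2 = 14.577 − (3.480) = 11.097; smaller M is more luminous → Star 2.
L ratio = 10^(0.4 |ΔM|) = 10^4.439 = 27460

Star 2 is more luminous, by a factor of 27500.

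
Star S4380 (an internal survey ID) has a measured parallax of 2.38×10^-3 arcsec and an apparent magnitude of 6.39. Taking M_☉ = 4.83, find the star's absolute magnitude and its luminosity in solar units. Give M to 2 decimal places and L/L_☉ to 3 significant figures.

d = 1/p = 1/2.38×10^-3″ = 420.2 pc
M = m − 5 log₁₀ d + 5 = 6.39 − 5·2.6234 + 5 = -1.727
M − M_☉ = -1.727 − 4.83 = -6.557
L/L_☉ = 10^(−0.4 × -6.557) = 419.6

M ≈ -1.73; L/L_☉ ≈ 420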